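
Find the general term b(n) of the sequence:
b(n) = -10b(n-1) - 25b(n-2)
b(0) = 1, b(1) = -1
Characteristic equation: x² + 10x + 25 = 0, which is (x - (-5))².
Repeated root r = -5.
General solution: b(n) = (A + Bn)·(-5)^n.
From b(0) = 1: A = 1.
From b(1) = -1: (A + B)·(-5) = -1 ⇒ B = - \frac{4}{5}.
So b(n) = \left(1 - \frac{4 n}{5}\right) \cdot (-5)^n.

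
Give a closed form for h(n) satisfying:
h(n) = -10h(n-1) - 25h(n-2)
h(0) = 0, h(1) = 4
Characteristic equation: x² + 10x + 25 = 0, which is (x - (-5))².
Repeated root r = -5.
General solution: h(n) = (A + Bn)·(-5)^n.
From h(0) = 0: A = 0.
From h(1) = 4: (A + B)·(-5) = 4 ⇒ B = - \frac{4}{5}.
So h(n) = \left(- \frac{4 n}{5}\right) \cdot (-5)^n.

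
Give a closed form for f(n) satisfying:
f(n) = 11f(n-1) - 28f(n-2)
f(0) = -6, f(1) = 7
Characteristic equation: x² - 11x + 28 = 0, which factors as (x - (7))(x - (4)) = 0.
Roots r₁ = 7, r₂ = 4 (distinct).
General solution: f(n) = A·(7)^n + B·(4)^n.
From f(0) = -6: A + B = -6.
From f(1) = 7: 7A + 4B = 7.
Solving: A = \frac{31}{3}, B = - \frac{49}{3}.
So f(n) = - \frac{49 \cdot 4^{n}}{3} + \frac{31 \cdot 7^{n}}{3}.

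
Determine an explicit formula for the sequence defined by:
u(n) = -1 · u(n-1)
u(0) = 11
Pure geometric recurrence with ratio -1.
By induction u(n) = u(0) · (-1)^n = 11 \left(-1\right)^{n}.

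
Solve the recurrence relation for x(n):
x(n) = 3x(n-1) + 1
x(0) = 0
First-order linear non-homogeneous.
Homogeneous solution: x_h(n) = A·(3)^n.
Try constant particular solution x_p = K: K = 3K + 1 ⇒ K = - \frac{1}{2}.
General: x(n) = A·(3)^n - \frac{1}{2}.
Apply x(0) = 0: A - \frac{1}{2} = 0 ⇒ A = \frac{1}{2}.
So x(n) = \frac{3^{n}}{2} - \frac{1}{2}.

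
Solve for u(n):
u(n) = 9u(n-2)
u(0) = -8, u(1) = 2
Characteristic equation: x² - 9 = 0, which factors as (x - (-3))(x - (3)) = 0.
Roots r₁ = -3, r₂ = 3 (distinct).
General solution: u(n) = A·(-3)^n + B·(3)^n.
From u(0) = -8: A + B = -8.
From u(1) = 2: -3A + 3B = 2.
Solving: A = - \frac{13}{3}, B = - \frac{11}{3}.
So u(n) = - \frac{13 \left(-3\right)^{n}}{3} - \frac{11 \cdot 3^{n}}{3}.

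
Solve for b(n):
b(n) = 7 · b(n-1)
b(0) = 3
Pure geometric recurrence with ratio 7.
By induction b(n) = b(0) · (7)^n = 3 \cdot 7^{n}.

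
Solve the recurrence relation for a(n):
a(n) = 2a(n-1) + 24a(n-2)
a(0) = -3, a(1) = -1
Characteristic equation: x² - 2x - 24 = 0, which factors as (x - (6))(x - (-4)) = 0.
Roots r₁ = 6, r₂ = -4 (distinct).
General solution: a(n) = A·(6)^n + B·(-4)^n.
From a(0) = -3: A + B = -3.
From a(1) = -1: 6A - 4B = -1.
Solving: A = - \frac{13}{10}, B = - \frac{17}{10}.
So a(n) = - \frac{17 \left(-4\right)^{n}}{10} - \frac{13 \cdot 6^{n}}{10}.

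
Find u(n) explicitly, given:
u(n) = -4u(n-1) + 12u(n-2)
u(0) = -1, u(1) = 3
Characteristic equation: x² + 4x - 12 = 0, which factors as (x - (2))(x - (-6)) = 0.
Roots r₁ = 2, r₂ = -6 (distinct).
General solution: u(n) = A·(2)^n + B·(-6)^n.
From u(0) = -1: A + B = -1.
From u(1) = 3: 2A - 6B = 3.
Solving: A = - \frac{3}{8}, B = - \frac{5}{8}.
So u(n) = - \frac{5 \left(-6\right)^{n}}{8} - \frac{3 \cdot 2^{n}}{8}.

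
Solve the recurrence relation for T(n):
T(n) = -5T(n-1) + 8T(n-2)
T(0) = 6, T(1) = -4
Characteristic equation: x² + 5x - 8 = 0.
Discriminant Δ = (-5)² + 4·(8) = 57.
Roots r₁,₂ = (-5 ± √57)/2, so r₁ = - \frac{5}{2} + \frac{\sqrt{57}}{2}, r₂ = - \frac{\sqrt{57}}{2} - \frac{5}{2}.
General solution: T(n) = A·r₁^n + B·r₂^n.
From the initial conditions, A + B = 6 and r₁A + r₂B = -4.
Since r₁ - r₂ = √57: A = (-4 - (6)r₂)/√57 = \frac{11 \sqrt{57}}{57} + 3, and B = 6 - A = 3 - \frac{11 \sqrt{57}}{57}.
So T(n) = \left(\frac{11 \sqrt{57}}{57} + 3\right)\left(- \frac{5}{2} + \frac{\sqrt{57}}{2}\right)^n + \left(3 - \frac{11 \sqrt{57}}{57}\right)\left(- \frac{\sqrt{57}}{2} - \frac{5}{2}\right)^n.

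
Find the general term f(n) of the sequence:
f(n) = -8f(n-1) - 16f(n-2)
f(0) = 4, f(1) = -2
Characteristic equation: x² + 8x + 16 = 0, which is (x - (-4))².
Repeated root r = -4.
General solution: f(n) = (A + Bn)·(-4)^n.
From f(0) = 4: A = 4.
From f(1) = -2: (A + B)·(-4) = -2 ⇒ B = - \frac{7}{2}.
So f(n) = \left(4 - \frac{7 n}{2}\right) \cdot (-4)^n.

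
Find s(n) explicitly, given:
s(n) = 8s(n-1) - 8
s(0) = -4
First-order linear non-homogeneous.
Homogeneous solution: s_h(n) = A·(8)^n.
Try constant particular solution s_p = K: K = 8K - 8 ⇒ K = \frac{8}{7}.
General: s(n) = A·(8)^n + \frac{8}{7}.
Apply s(0) = -4: A + \frac{8}{7} = -4 ⇒ A = - \frac{36}{7}.
So s(n) = \frac{8}{7} - \frac{36 \cdot 8^{n}}{7}.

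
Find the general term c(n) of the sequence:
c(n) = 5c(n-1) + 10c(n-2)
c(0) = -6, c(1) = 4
Characteristic equation: x² - 5x - 10 = 0.
Discriminant Δ = (5)² + 4·(10) = 65.
Roots r₁,₂ = (5 ± √65)/2, so r₁ = \frac{5}{2} + \frac{\sqrt{65}}{2}, r₂ = \frac{5}{2} - \frac{\sqrt{65}}{2}.
General solution: c(n) = A·r₁^n + B·r₂^n.
From the initial conditions, A + B = -6 and r₁A + r₂B = 4.
Since r₁ - r₂ = √65: A = (4 - (-6)r₂)/√65 = -3 + \frac{19 \sqrt{65}}{65}, and B = -6 - A = -3 - \frac{19 \sqrt{65}}{65}.
So c(n) = \left(-3 + \frac{19 \sqrt{65}}{65}\right)\left(\frac{5}{2} + \frac{\sqrt{65}}{2}\right)^n + \left(-3 - \frac{19 \sqrt{65}}{65}\right)\left(\frac{5}{2} - \frac{\sqrt{65}}{2}\right)^n.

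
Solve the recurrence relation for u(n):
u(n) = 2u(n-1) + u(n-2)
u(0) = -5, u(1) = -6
Characteristic equation: x² - 2x - 1 = 0.
Discriminant Δ = (2)² + 4·(1) = 8.
Roots r₁,₂ = (2 ± √8)/2, so r₁ = 1 + \sqrt{2}, r₂ = 1 - \sqrt{2}.
General solution: u(n) = A·r₁^n + B·r₂^n.
From the initial conditions, A + B = -5 and r₁A + r₂B = -6.
Since r₁ - r₂ = √8: A = (-6 - (-5)r₂)/√8 = - \frac{5}{2} - \frac{\sqrt{2}}{4}, and B = -5 - A = - \frac{5}{2} + \frac{\sqrt{2}}{4}.
So u(n) = \left(- \frac{5}{2} - \frac{\sqrt{2}}{4}\right)\left(1 + \sqrt{2}\right)^n + \left(- \frac{5}{2} + \frac{\sqrt{2}}{4}\right)\left(1 - \sqrt{2}\right)^n.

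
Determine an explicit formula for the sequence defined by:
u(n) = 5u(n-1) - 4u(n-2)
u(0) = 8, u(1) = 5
Characteristic equation: x² - 5x + 4 = 0, which factors as (x - (1))(x - (4)) = 0.
Roots r₁ = 1, r₂ = 4 (distinct).
General solution: u(n) = A·(1)^n + B·(4)^n.
From u(0) = 8: A + B = 8.
From u(1) = 5: A + 4B = 5.
Solving: A = 9, B = -1.
So u(n) = 9 - 4^{n}.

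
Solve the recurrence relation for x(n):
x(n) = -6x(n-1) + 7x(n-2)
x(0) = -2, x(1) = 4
Characteristic equation: x² + 6x - 7 = 0, which factors as (x - (1))(x - (-7)) = 0.
Roots r₁ = 1, r₂ = -7 (distinct).
General solution: x(n) = A·(1)^n + B·(-7)^n.
From x(0) = -2: A + B = -2.
From x(1) = 4: A - 7B = 4.
Solving: A = - \frac{5}{4}, B = - \frac{3}{4}.
So x(n) = - \frac{3 \left(-7\right)^{n}}{4} - \frac{5}{4}.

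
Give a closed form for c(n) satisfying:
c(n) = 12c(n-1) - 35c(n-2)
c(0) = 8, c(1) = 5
Characteristic equation: x² - 12x + 35 = 0, which factors as (x - (7))(x - (5)) = 0.
Roots r₁ = 7, r₂ = 5 (distinct).
General solution: c(n) = A·(7)^n + B·(5)^n.
From c(0) = 8: A + B = 8.
From c(1) = 5: 7A + 5B = 5.
Solving: A = - \frac{35}{2}, B = \frac{51}{2}.
So c(n) = \frac{51 \cdot 5^{n}}{2} - \frac{35 \cdot 7^{n}}{2}.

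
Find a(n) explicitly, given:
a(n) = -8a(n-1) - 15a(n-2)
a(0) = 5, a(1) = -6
Characteristic equation: x² + 8x + 15 = 0, which factors as (x - (-5))(x - (-3)) = 0.
Roots r₁ = -5, r₂ = -3 (distinct).
General solution: a(n) = A·(-5)^n + B·(-3)^n.
From a(0) = 5: A + B = 5.
From a(1) = -6: -5A - 3B = -6.
Solving: A = - \frac{9}{2}, B = \frac{19}{2}.
So a(n) = \frac{19 \left(-3\right)^{n}}{2} - \frac{9 \left(-5\right)^{n}}{2}.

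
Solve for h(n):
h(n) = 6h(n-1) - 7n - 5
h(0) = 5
First-order linear with linear forcing.
Homogeneous solution: h_h(n) = A·(6)^n.
Try particular h_p(n) = pn + q. Substituting:
  pn + q = 6(p(n-1) + q) - 7n - 5.
Matching the n-coefficient: p = 6p - 7 ⇒ p = \frac{7}{5}.
Matching constants: q = -6p + 6q - 5 ⇒ q = \frac{67}{25}.
General: h(n) = A·(6)^n + \frac{7 n}{5} + \frac{67}{25}.
Apply h(0) = 5: A + \frac{67}{25} = 5 ⇒ A = \frac{58}{25}.
So h(n) = \frac{58 \cdot 6^{n}}{25} + \frac{7 n}{5} + \frac{67}{25}.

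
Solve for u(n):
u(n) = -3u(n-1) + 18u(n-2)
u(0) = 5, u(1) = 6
Characteristic equation: x² + 3x - 18 = 0, which factors as (x - (-6))(x - (3)) = 0.
Roots r₁ = -6, r₂ = 3 (distinct).
General solution: u(n) = A·(-6)^n + B·(3)^n.
From u(0) = 5: A + B = 5.
From u(1) = 6: -6A + 3B = 6.
Solving: A = 1, B = 4.
So u(n) = \left(-6\right)^{n} + 4 \cdot 3^{n}.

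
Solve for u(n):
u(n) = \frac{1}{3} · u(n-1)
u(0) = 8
Pure geometric recurrence with ratio \frac{1}{3}.
By induction u(n) = u(0) · (\frac{1}{3})^n = 8 \cdot 3^{- n}.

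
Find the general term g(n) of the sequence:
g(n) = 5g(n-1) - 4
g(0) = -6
First-order linear non-homogeneous.
Homogeneous solution: g_h(n) = A·(5)^n.
Try constant particular solution g_p = K: K = 5K - 4 ⇒ K = 1.
General: g(n) = A·(5)^n + 1.
Apply g(0) = -6: A + 1 = -6 ⇒ A = -7.
So g(n) = 1 - 7 \cdot 5^{n}.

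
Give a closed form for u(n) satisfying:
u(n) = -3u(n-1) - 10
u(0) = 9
First-order linear non-homogeneous.
Homogeneous solution: u_h(n) = A·(-3)^n.
Try constant particular solution u_p = K: K = -3K - 10 ⇒ K = - \frac{5}{2}.
General: u(n) = A·(-3)^n - \frac{5}{2}.
Apply u(0) = 9: A - \frac{5}{2} = 9 ⇒ A = \frac{23}{2}.
So u(n) = \frac{23 \left(-3\right)^{n}}{2} - \frac{5}{2}.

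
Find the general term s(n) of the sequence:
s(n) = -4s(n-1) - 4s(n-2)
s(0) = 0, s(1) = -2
Characteristic equation: x² + 4x + 4 = 0, which is (x - (-2))².
Repeated root r = -2.
General solution: s(n) = (A + Bn)·(-2)^n.
From s(0) = 0: A = 0.
From s(1) = -2: (A + B)·(-2) = -2 ⇒ B = 1.
So s(n) = \left(n\right) \cdot (-2)^n.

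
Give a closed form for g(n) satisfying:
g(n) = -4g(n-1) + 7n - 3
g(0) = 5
First-order linear with linear forcing.
Homogeneous solution: g_h(n) = A·(-4)^n.
Try particular g_p(n) = pn + q. Substituting:
  pn + q = -4(p(n-1) + q) + 7n - 3.
Matching the n-coefficient: p = -4p + 7 ⇒ p = \frac{7}{5}.
Matching constants: q = 4p - 4q - 3 ⇒ q = \frac{13}{25}.
General: g(n) = A·(-4)^n + \frac{7 n}{5} + \frac{13}{25}.
Apply g(0) = 5: A + \frac{13}{25} = 5 ⇒ A = \frac{112}{25}.
So g(n) = \frac{112 \left(-4\right)^{n}}{25} + \frac{7 n}{5} + \frac{13}{25}.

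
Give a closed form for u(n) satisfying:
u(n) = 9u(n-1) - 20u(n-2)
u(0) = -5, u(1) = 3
Characteristic equation: x² - 9x + 20 = 0, which factors as (x - (4))(x - (5)) = 0.
Roots r₁ = 4, r₂ = 5 (distinct).
General solution: u(n) = A·(4)^n + B·(5)^n.
From u(0) = -5: A + B = -5.
From u(1) = 3: 4A + 5B = 3.
Solving: A = -28, B = 23.
So u(n) = - 28 \cdot 4^{n} + 23 \cdot 5^{n}.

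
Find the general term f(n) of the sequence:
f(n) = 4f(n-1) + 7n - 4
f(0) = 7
First-order linear with linear forcing.
Homogeneous solution: f_h(n) = A·(4)^n.
Try particular f_p(n) = pn + q. Substituting:
  pn + q = 4(p(n-1) + q) + 7n - 4.
Matching the n-coefficient: p = 4p + 7 ⇒ p = - \frac{7}{3}.
Matching constants: q = -4p + 4q - 4 ⇒ q = - \frac{16}{9}.
General: f(n) = A·(4)^n - \frac{7 n}{3} - \frac{16}{9}.
Apply f(0) = 7: A - \frac{16}{9} = 7 ⇒ A = \frac{79}{9}.
So f(n) = \frac{79 \cdot 4^{n}}{9} - \frac{7 n}{3} - \frac{16}{9}.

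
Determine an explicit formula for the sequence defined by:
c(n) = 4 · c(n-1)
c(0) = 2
Pure geometric recurrence with ratio 4.
By induction c(n) = c(0) · (4)^n = 2 \cdot 4^{n}.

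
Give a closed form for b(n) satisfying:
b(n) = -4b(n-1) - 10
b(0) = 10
First-order linear non-homogeneous.
Homogeneous solution: b_h(n) = A·(-4)^n.
Try constant particular solution b_p = K: K = -4K - 10 ⇒ K = -2.
General: b(n) = A·(-4)^n - 2.
Apply b(0) = 10: A - 2 = 10 ⇒ A = 12.
So b(n) = 12 \left(-4\right)^{n} - 2.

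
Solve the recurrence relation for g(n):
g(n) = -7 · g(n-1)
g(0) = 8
Pure geometric recurrence with ratio -7.
By induction g(n) = g(0) · (-7)^n = 8 \left(-7\right)^{n}.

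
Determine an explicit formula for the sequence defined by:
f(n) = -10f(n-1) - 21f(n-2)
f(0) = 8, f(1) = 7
Characteristic equation: x² + 10x + 21 = 0, which factors as (x - (-3))(x - (-7)) = 0.
Roots r₁ = -3, r₂ = -7 (distinct).
General solution: f(n) = A·(-3)^n + B·(-7)^n.
From f(0) = 8: A + B = 8.
From f(1) = 7: -3A - 7B = 7.
Solving: A = \frac{63}{4}, B = - \frac{31}{4}.
So f(n) = \frac{63 \left(-3\right)^{n}}{4} - \frac{31 \left(-7\right)^{n}}{4}.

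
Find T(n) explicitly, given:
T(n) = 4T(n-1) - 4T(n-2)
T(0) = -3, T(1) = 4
Characteristic equation: x² - 4x + 4 = 0, which is (x - (2))².
Repeated root r = 2.
General solution: T(n) = (A + Bn)·(2)^n.
From T(0) = -3: A = -3.
From T(1) = 4: (A + B)·(2) = 4 ⇒ B = 5.
So T(n) = \left(5 n - 3\right) \cdot (2)^n.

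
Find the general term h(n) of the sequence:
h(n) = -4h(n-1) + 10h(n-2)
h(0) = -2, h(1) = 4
Characteristic equation: x² + 4x - 10 = 0.
Discriminant Δ = (-4)² + 4·(10) = 56.
Roots r₁,₂ = (-4 ± √56)/2, so r₁ = -2 + \sqrt{14}, r₂ = - \sqrt{14} - 2.
General solution: h(n) = A·r₁^n + B·r₂^n.
From the initial conditions, A + B = -2 and r₁A + r₂B = 4.
Since r₁ - r₂ = √56: A = (4 - (-2)r₂)/√56 = -1, and B = -2 - A = -1.
So h(n) = \left(-1\right)\left(-2 + \sqrt{14}\right)^n + \left(-1\right)\left(- \sqrt{14} - 2\right)^n.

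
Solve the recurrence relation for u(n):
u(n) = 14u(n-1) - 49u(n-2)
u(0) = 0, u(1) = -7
Characteristic equation: x² - 14x + 49 = 0, which is (x - (7))².
Repeated root r = 7.
General solution: u(n) = (A + Bn)·(7)^n.
From u(0) = 0: A = 0.
From u(1) = -7: (A + B)·(7) = -7 ⇒ B = -1.
So u(n) = \left(- n\right) \cdot (7)^n.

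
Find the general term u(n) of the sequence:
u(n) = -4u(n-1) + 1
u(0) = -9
First-order linear non-homogeneous.
Homogeneous solution: u_h(n) = A·(-4)^n.
Try constant particular solution u_p = K: K = -4K + 1 ⇒ K = \frac{1}{5}.
General: u(n) = A·(-4)^n + \frac{1}{5}.
Apply u(0) = -9: A + \frac{1}{5} = -9 ⇒ A = - \frac{46}{5}.
So u(n) = \frac{1}{5} - \frac{46 \left(-4\right)^{n}}{5}.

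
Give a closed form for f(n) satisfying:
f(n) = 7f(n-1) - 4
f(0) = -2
First-order linear non-homogeneous.
Homogeneous solution: f_h(n) = A·(7)^n.
Try constant particular solution f_p = K: K = 7K - 4 ⇒ K = \frac{2}{3}.
General: f(n) = A·(7)^n + \frac{2}{3}.
Apply f(0) = -2: A + \frac{2}{3} = -2 ⇒ A = - \frac{8}{3}.
So f(n) = \frac{2}{3} - \frac{8 \cdot 7^{n}}{3}.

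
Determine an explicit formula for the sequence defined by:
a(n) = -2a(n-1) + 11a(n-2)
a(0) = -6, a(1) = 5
Characteristic equation: x² + 2x - 11 = 0.
Discriminant Δ = (-2)² + 4·(11) = 48.
Roots r₁,₂ = (-2 ± √48)/2, so r₁ = -1 + 2 \sqrt{3}, r₂ = - 2 \sqrt{3} - 1.
General solution: a(n) = A·r₁^n + B·r₂^n.
From the initial conditions, A + B = -6 and r₁A + r₂B = 5.
Since r₁ - r₂ = √48: A = (5 - (-6)r₂)/√48 = -3 - \frac{\sqrt{3}}{12}, and B = -6 - A = -3 + \frac{\sqrt{3}}{12}.
So a(n) = \left(-3 - \frac{\sqrt{3}}{12}\right)\left(-1 + 2 \sqrt{3}\right)^n + \left(-3 + \frac{\sqrt{3}}{12}\right)\left(- 2 \sqrt{3} - 1\right)^n.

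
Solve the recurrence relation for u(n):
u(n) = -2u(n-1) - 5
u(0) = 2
First-order linear non-homogeneous.
Homogeneous solution: u_h(n) = A·(-2)^n.
Try constant particular solution u_p = K: K = -2K - 5 ⇒ K = - \frac{5}{3}.
General: u(n) = A·(-2)^n - \frac{5}{3}.
Apply u(0) = 2: A - \frac{5}{3} = 2 ⇒ A = \frac{11}{3}.
So u(n) = \frac{11 \left(-2\right)^{n}}{3} - \frac{5}{3}.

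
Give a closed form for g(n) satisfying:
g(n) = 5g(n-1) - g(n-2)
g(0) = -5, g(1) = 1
Characteristic equation: x² - 5x + 1 = 0.
Discriminant Δ = (5)² + 4·(-1) = 21.
Roots r₁,₂ = (5 ± √21)/2, so r₁ = \frac{\sqrt{21}}{2} + \frac{5}{2}, r₂ = \frac{5}{2} - \frac{\sqrt{21}}{2}.
General solution: g(n) = A·r₁^n + B·r₂^n.
From the initial conditions, A + B = -5 and r₁A + r₂B = 1.
Since r₁ - r₂ = √21: A = (1 - (-5)r₂)/√21 = - \frac{5}{2} + \frac{9 \sqrt{21}}{14}, and B = -5 - A = - \frac{9 \sqrt{21}}{14} - \frac{5}{2}.
So g(n) = \left(- \frac{5}{2} + \frac{9 \sqrt{21}}{14}\right)\left(\frac{\sqrt{21}}{2} + \frac{5}{2}\right)^n + \left(- \frac{9 \sqrt{21}}{14} - \frac{5}{2}\right)\left(\frac{5}{2} - \frac{\sqrt{21}}{2}\right)^n.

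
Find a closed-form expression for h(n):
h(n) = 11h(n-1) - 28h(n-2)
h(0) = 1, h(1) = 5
Characteristic equation: x² - 11x + 28 = 0, which factors as (x - (7))(x - (4)) = 0.
Roots r₁ = 7, r₂ = 4 (distinct).
General solution: h(n) = A·(7)^n + B·(4)^n.
From h(0) = 1: A + B = 1.
From h(1) = 5: 7A + 4B = 5.
Solving: A = \frac{1}{3}, B = \frac{2}{3}.
So h(n) = \frac{2 \cdot 4^{n}}{3} + \frac{7^{n}}{3}.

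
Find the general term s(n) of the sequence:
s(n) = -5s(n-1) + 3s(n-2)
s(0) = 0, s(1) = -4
Characteristic equation: x² + 5x - 3 = 0.
Discriminant Δ = (-5)² + 4·(3) = 37.
Roots r₁,₂ = (-5 ± √37)/2, so r₁ = - \frac{5}{2} + \frac{\sqrt{37}}{2}, r₂ = - \frac{\sqrt{37}}{2} - \frac{5}{2}.
General solution: s(n) = A·r₁^n + B·r₂^n.
From the initial conditions, A + B = 0 and r₁A + r₂B = -4.
Since r₁ - r₂ = √37: A = (-4 - (0)r₂)/√37 = - \frac{4 \sqrt{37}}{37}, and B = 0 - A = \frac{4 \sqrt{37}}{37}.
So s(n) = \left(- \frac{4 \sqrt{37}}{37}\right)\left(- \frac{5}{2} + \frac{\sqrt{37}}{2}\right)^n + \left(\frac{4 \sqrt{37}}{37}\right)\left(- \frac{\sqrt{37}}{2} - \frac{5}{2}\right)^n.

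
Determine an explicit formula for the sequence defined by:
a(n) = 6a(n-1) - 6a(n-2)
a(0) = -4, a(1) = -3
Characteristic equation: x² - 6x + 6 = 0.
Discriminant Δ = (6)² + 4·(-6) = 12.
Roots r₁,₂ = (6 ± √12)/2, so r₁ = \sqrt{3} + 3, r₂ = 3 - \sqrt{3}.
General solution: a(n) = A·r₁^n + B·r₂^n.
From the initial conditions, A + B = -4 and r₁A + r₂B = -3.
Since r₁ - r₂ = √12: A = (-3 - (-4)r₂)/√12 = -2 + \frac{3 \sqrt{3}}{2}, and B = -4 - A = - \frac{3 \sqrt{3}}{2} - 2.
So a(n) = \left(-2 + \frac{3 \sqrt{3}}{2}\right)\left(\sqrt{3} + 3\right)^n + \left(- \frac{3 \sqrt{3}}{2} - 2\right)\left(3 - \sqrt{3}\right)^n.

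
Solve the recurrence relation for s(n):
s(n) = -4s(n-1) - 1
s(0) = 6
First-order linear non-homogeneous.
Homogeneous solution: s_h(n) = A·(-4)^n.
Try constant particular solution s_p = K: K = -4K - 1 ⇒ K = - \frac{1}{5}.
General: s(n) = A·(-4)^n - \frac{1}{5}.
Apply s(0) = 6: A - \frac{1}{5} = 6 ⇒ A = \frac{31}{5}.
So s(n) = \frac{31 \left(-4\right)^{n}}{5} - \frac{1}{5}.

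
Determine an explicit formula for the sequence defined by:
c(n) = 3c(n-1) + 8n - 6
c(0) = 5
First-order linear with linear forcing.
Homogeneous solution: c_h(n) = A·(3)^n.
Try particular c_p(n) = pn + q. Substituting:
  pn + q = 3(p(n-1) + q) + 8n - 6.
Matching the n-coefficient: p = 3p + 8 ⇒ p = -4.
Matching constants: q = -3p + 3q - 6 ⇒ q = -3.
General: c(n) = A·(3)^n - 4 n - 3.
Apply c(0) = 5: A - 3 = 5 ⇒ A = 8.
So c(n) = 8 \cdot 3^{n} - 4 n - 3.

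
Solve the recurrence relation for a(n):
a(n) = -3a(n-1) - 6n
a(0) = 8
First-order linear with linear forcing.
Homogeneous solution: a_h(n) = A·(-3)^n.
Try particular a_p(n) = pn + q. Substituting:
  pn + q = -3(p(n-1) + q) - 6n.
Matching the n-coefficient: p = -3p - 6 ⇒ p = - \frac{3}{2}.
Matching constants: q = 3p - 3q ⇒ q = - \frac{9}{8}.
General: a(n) = A·(-3)^n - \frac{3 n}{2} - \frac{9}{8}.
Apply a(0) = 8: A - \frac{9}{8} = 8 ⇒ A = \frac{73}{8}.
So a(n) = \frac{73 \left(-3\right)^{n}}{8} - \frac{3 n}{2} - \frac{9}{8}.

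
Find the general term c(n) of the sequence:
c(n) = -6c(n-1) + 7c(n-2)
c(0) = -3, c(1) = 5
Characteristic equation: x² + 6x - 7 = 0, which factors as (x - (1))(x - (-7)) = 0.
Roots r₁ = 1, r₂ = -7 (distinct).
General solution: c(n) = A·(1)^n + B·(-7)^n.
From c(0) = -3: A + B = -3.
From c(1) = 5: A - 7B = 5.
Solving: A = -2, B = -1.
So c(n) = - \left(-7\right)^{n} - 2.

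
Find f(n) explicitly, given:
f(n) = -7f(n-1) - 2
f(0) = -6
First-order linear non-homogeneous.
Homogeneous solution: f_h(n) = A·(-7)^n.
Try constant particular solution f_p = K: K = -7K - 2 ⇒ K = - \frac{1}{4}.
General: f(n) = A·(-7)^n - \frac{1}{4}.
Apply f(0) = -6: A - \frac{1}{4} = -6 ⇒ A = - \frac{23}{4}.
So f(n) = - \frac{23 \left(-7\right)^{n}}{4} - \frac{1}{4}.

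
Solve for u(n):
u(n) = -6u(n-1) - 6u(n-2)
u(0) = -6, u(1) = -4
Characteristic equation: x² + 6x + 6 = 0.
Discriminant Δ = (-6)² + 4·(-6) = 12.
Roots r₁,₂ = (-6 ± √12)/2, so r₁ = -3 + \sqrt{3}, r₂ = -3 - \sqrt{3}.
General solution: u(n) = A·r₁^n + B·r₂^n.
From the initial conditions, A + B = -6 and r₁A + r₂B = -4.
Since r₁ - r₂ = √12: A = (-4 - (-6)r₂)/√12 = - \frac{11 \sqrt{3}}{3} - 3, and B = -6 - A = -3 + \frac{11 \sqrt{3}}{3}.
So u(n) = \left(- \frac{11 \sqrt{3}}{3} - 3\right)\left(-3 + \sqrt{3}\right)^n + \left(-3 + \frac{11 \sqrt{3}}{3}\right)\left(-3 - \sqrt{3}\right)^n.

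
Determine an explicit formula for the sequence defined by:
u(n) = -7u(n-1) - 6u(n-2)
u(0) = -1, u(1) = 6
Characteristic equation: x² + 7x + 6 = 0, which factors as (x - (-1))(x - (-6)) = 0.
Roots r₁ = -1, r₂ = -6 (distinct).
General solution: u(n) = A·(-1)^n + B·(-6)^n.
From u(0) = -1: A + B = -1.
From u(1) = 6: -A - 6B = 6.
Solving: A = 0, B = -1.
So u(n) = - \left(-6\right)^{n}.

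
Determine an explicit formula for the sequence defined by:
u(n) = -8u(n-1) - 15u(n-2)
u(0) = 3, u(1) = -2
Characteristic equation: x² + 8x + 15 = 0, which factors as (x - (-3))(x - (-5)) = 0.
Roots r₁ = -3, r₂ = -5 (distinct).
General solution: u(n) = A·(-3)^n + B·(-5)^n.
From u(0) = 3: A + B = 3.
From u(1) = -2: -3A - 5B = -2.
Solving: A = \frac{13}{2}, B = - \frac{7}{2}.
So u(n) = \frac{13 \left(-3\right)^{n}}{2} - \frac{7 \left(-5\right)^{n}}{2}.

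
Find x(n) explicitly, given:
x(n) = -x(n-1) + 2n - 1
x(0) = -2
First-order linear with linear forcing.
Homogeneous solution: x_h(n) = A·(-1)^n.
Try particular x_p(n) = pn + q. Substituting:
  pn + q = -(p(n-1) + q) + 2n - 1.
Matching the n-coefficient: p = -p + 2 ⇒ p = 1.
Matching constants: q = p - q - 1 ⇒ q = 0.
General: x(n) = A·(-1)^n + n + 0.
Apply x(0) = -2: A + 0 = -2 ⇒ A = -2.
So x(n) = - 2 \left(-1\right)^{n} + n.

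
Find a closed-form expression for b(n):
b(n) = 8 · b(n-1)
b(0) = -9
Pure geometric recurrence with ratio 8.
By induction b(n) = b(0) · (8)^n = - 9 \cdot 8^{n}.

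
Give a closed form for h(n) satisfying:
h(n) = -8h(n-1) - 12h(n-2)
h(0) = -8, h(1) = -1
Characteristic equation: x² + 8x + 12 = 0, which factors as (x - (-2))(x - (-6)) = 0.
Roots r₁ = -2, r₂ = -6 (distinct).
General solution: h(n) = A·(-2)^n + B·(-6)^n.
From h(0) = -8: A + B = -8.
From h(1) = -1: -2A - 6B = -1.
Solving: A = - \frac{49}{4}, B = \frac{17}{4}.
So h(n) = - \frac{49 \left(-2\right)^{n}}{4} + \frac{17 \left(-6\right)^{n}}{4}.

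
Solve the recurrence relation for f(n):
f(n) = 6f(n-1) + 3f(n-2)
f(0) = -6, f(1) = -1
Characteristic equation: x² - 6x - 3 = 0.
Discriminant Δ = (6)² + 4·(3) = 48.
Roots r₁,₂ = (6 ± √48)/2, so r₁ = 3 + 2 \sqrt{3}, r₂ = 3 - 2 \sqrt{3}.
General solution: f(n) = A·r₁^n + B·r₂^n.
From the initial conditions, A + B = -6 and r₁A + r₂B = -1.
Since r₁ - r₂ = √48: A = (-1 - (-6)r₂)/√48 = -3 + \frac{17 \sqrt{3}}{12}, and B = -6 - A = -3 - \frac{17 \sqrt{3}}{12}.
So f(n) = \left(-3 + \frac{17 \sqrt{3}}{12}\right)\left(3 + 2 \sqrt{3}\right)^n + \left(-3 - \frac{17 \sqrt{3}}{12}\right)\left(3 - 2 \sqrt{3}\right)^n.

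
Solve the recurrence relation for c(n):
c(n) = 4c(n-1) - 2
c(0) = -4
First-order linear non-homogeneous.
Homogeneous solution: c_h(n) = A·(4)^n.
Try constant particular solution c_p = K: K = 4K - 2 ⇒ K = \frac{2}{3}.
General: c(n) = A·(4)^n + \frac{2}{3}.
Apply c(0) = -4: A + \frac{2}{3} = -4 ⇒ A = - \frac{14}{3}.
So c(n) = \frac{2}{3} - \frac{14 \cdot 4^{n}}{3}.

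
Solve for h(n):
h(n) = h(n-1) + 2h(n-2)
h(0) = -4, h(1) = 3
Characteristic equation: x² - x - 2 = 0, which factors as (x - (2))(x - (-1)) = 0.
Roots r₁ = 2, r₂ = -1 (distinct).
General solution: h(n) = A·(2)^n + B·(-1)^n.
From h(0) = -4: A + B = -4.
From h(1) = 3: 2A - B = 3.
Solving: A = - \frac{1}{3}, B = - \frac{11}{3}.
So h(n) = - \frac{11 \left(-1\right)^{n}}{3} - \frac{2^{n}}{3}.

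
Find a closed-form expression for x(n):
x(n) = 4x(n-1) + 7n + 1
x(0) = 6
First-order linear with linear forcing.
Homogeneous solution: x_h(n) = A·(4)^n.
Try particular x_p(n) = pn + q. Substituting:
  pn + q = 4(p(n-1) + q) + 7n + 1.
Matching the n-coefficient: p = 4p + 7 ⇒ p = - \frac{7}{3}.
Matching constants: q = -4p + 4q + 1 ⇒ q = - \frac{31}{9}.
General: x(n) = A·(4)^n - \frac{7 n}{3} - \frac{31}{9}.
Apply x(0) = 6: A - \frac{31}{9} = 6 ⇒ A = \frac{85}{9}.
So x(n) = \frac{85 \cdot 4^{n}}{9} - \frac{7 n}{3} - \frac{31}{9}.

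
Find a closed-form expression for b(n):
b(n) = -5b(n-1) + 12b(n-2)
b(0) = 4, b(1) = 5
Characteristic equation: x² + 5x - 12 = 0.
Discriminant Δ = (-5)² + 4·(12) = 73.
Roots r₁,₂ = (-5 ± √73)/2, so r₁ = - \frac{5}{2} + \frac{\sqrt{73}}{2}, r₂ = - \frac{\sqrt{73}}{2} - \frac{5}{2}.
General solution: b(n) = A·r₁^n + B·r₂^n.
From the initial conditions, A + B = 4 and r₁A + r₂B = 5.
Since r₁ - r₂ = √73: A = (5 - (4)r₂)/√73 = \frac{15 \sqrt{73}}{73} + 2, and B = 4 - A = 2 - \frac{15 \sqrt{73}}{73}.
So b(n) = \left(\frac{15 \sqrt{73}}{73} + 2\right)\left(- \frac{5}{2} + \frac{\sqrt{73}}{2}\right)^n + \left(2 - \frac{15 \sqrt{73}}{73}\right)\left(- \frac{\sqrt{73}}{2} - \frac{5}{2}\right)^n.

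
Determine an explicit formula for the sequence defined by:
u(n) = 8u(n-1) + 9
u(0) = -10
First-order linear non-homogeneous.
Homogeneous solution: u_h(n) = A·(8)^n.
Try constant particular solution u_p = K: K = 8K + 9 ⇒ K = - \frac{9}{7}.
General: u(n) = A·(8)^n - \frac{9}{7}.
Apply u(0) = -10: A - \frac{9}{7} = -10 ⇒ A = - \frac{61}{7}.
So u(n) = - \frac{61 \cdot 8^{n}}{7} - \frac{9}{7}.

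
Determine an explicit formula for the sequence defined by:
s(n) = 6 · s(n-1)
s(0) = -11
Pure geometric recurrence with ratio 6.
By induction s(n) = s(0) · (6)^n = - 11 \cdot 6^{n}.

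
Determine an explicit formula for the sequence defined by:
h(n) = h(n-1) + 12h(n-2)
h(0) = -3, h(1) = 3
Characteristic equation: x² - x - 12 = 0, which factors as (x - (4))(x - (-3)) = 0.
Roots r₁ = 4, r₂ = -3 (distinct).
General solution: h(n) = A·(4)^n + B·(-3)^n.
From h(0) = -3: A + B = -3.
From h(1) = 3: 4A - 3B = 3.
Solving: A = - \frac{6}{7}, B = - \frac{15}{7}.
So h(n) = - \frac{15 \left(-3\right)^{n}}{7} - \frac{6 \cdot 4^{n}}{7}.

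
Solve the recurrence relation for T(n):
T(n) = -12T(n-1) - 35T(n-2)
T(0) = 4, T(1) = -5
Characteristic equation: x² + 12x + 35 = 0, which factors as (x - (-7))(x - (-5)) = 0.
Roots r₁ = -7, r₂ = -5 (distinct).
General solution: T(n) = A·(-7)^n + B·(-5)^n.
From T(0) = 4: A + B = 4.
From T(1) = -5: -7A - 5B = -5.
Solving: A = - \frac{15}{2}, B = \frac{23}{2}.
So T(n) = \frac{23 \left(-5\right)^{n}}{2} - \frac{15 \left(-7\right)^{n}}{2}.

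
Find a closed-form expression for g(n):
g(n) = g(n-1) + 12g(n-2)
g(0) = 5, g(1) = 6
Characteristic equation: x² - x - 12 = 0, which factors as (x - (4))(x - (-3)) = 0.
Roots r₁ = 4, r₂ = -3 (distinct).
General solution: g(n) = A·(4)^n + B·(-3)^n.
From g(0) = 5: A + B = 5.
From g(1) = 6: 4A - 3B = 6.
Solving: A = 3, B = 2.
So g(n) = 2 \left(-3\right)^{n} + 3 \cdot 4^{n}.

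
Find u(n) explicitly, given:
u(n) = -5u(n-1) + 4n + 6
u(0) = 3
First-order linear with linear forcing.
Homogeneous solution: u_h(n) = A·(-5)^n.
Try particular u_p(n) = pn + q. Substituting:
  pn + q = -5(p(n-1) + q) + 4n + 6.
Matching the n-coefficient: p = -5p + 4 ⇒ p = \frac{2}{3}.
Matching constants: q = 5p - 5q + 6 ⇒ q = \frac{14}{9}.
General: u(n) = A·(-5)^n + \frac{2 n}{3} + \frac{14}{9}.
Apply u(0) = 3: A + \frac{14}{9} = 3 ⇒ A = \frac{13}{9}.
So u(n) = \frac{13 \left(-5\right)^{n}}{9} + \frac{2 n}{3} + \frac{14}{9}.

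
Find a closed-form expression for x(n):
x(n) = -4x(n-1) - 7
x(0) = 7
First-order linear non-homogeneous.
Homogeneous solution: x_h(n) = A·(-4)^n.
Try constant particular solution x_p = K: K = -4K - 7 ⇒ K = - \frac{7}{5}.
General: x(n) = A·(-4)^n - \frac{7}{5}.
Apply x(0) = 7: A - \frac{7}{5} = 7 ⇒ A = \frac{42}{5}.
So x(n) = \frac{42 \left(-4\right)^{n}}{5} - \frac{7}{5}.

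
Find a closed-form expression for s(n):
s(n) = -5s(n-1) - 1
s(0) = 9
First-order linear non-homogeneous.
Homogeneous solution: s_h(n) = A·(-5)^n.
Try constant particular solution s_p = K: K = -5K - 1 ⇒ K = - \frac{1}{6}.
General: s(n) = A·(-5)^n - \frac{1}{6}.
Apply s(0) = 9: A - \frac{1}{6} = 9 ⇒ A = \frac{55}{6}.
So s(n) = \frac{55 \left(-5\right)^{n}}{6} - \frac{1}{6}.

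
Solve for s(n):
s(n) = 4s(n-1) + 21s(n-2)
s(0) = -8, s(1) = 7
Characteristic equation: x² - 4x - 21 = 0, which factors as (x - (7))(x - (-3)) = 0.
Roots r₁ = 7, r₂ = -3 (distinct).
General solution: s(n) = A·(7)^n + B·(-3)^n.
From s(0) = -8: A + B = -8.
From s(1) = 7: 7A - 3B = 7.
Solving: A = - \frac{17}{10}, B = - \frac{63}{10}.
So s(n) = - \frac{63 \left(-3\right)^{n}}{10} - \frac{17 \cdot 7^{n}}{10}.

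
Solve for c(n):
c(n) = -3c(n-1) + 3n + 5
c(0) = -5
First-order linear with linear forcing.
Homogeneous solution: c_h(n) = A·(-3)^n.
Try particular c_p(n) = pn + q. Substituting:
  pn + q = -3(p(n-1) + q) + 3n + 5.
Matching the n-coefficient: p = -3p + 3 ⇒ p = \frac{3}{4}.
Matching constants: q = 3p - 3q + 5 ⇒ q = \frac{29}{16}.
General: c(n) = A·(-3)^n + \frac{3 n}{4} + \frac{29}{16}.
Apply c(0) = -5: A + \frac{29}{16} = -5 ⇒ A = - \frac{109}{16}.
So c(n) = - \frac{109 \left(-3\right)^{n}}{16} + \frac{3 n}{4} + \frac{29}{16}.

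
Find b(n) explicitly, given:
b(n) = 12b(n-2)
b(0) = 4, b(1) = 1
Characteristic equation: x² - 12 = 0.
Discriminant Δ = (0)² + 4·(12) = 48.
Roots r₁,₂ = (0 ± √48)/2, so r₁ = 2 \sqrt{3}, r₂ = - 2 \sqrt{3}.
General solution: b(n) = A·r₁^n + B·r₂^n.
From the initial conditions, A + B = 4 and r₁A + r₂B = 1.
Since r₁ - r₂ = √48: A = (1 - (4)r₂)/√48 = \frac{\sqrt{3}}{12} + 2, and B = 4 - A = 2 - \frac{\sqrt{3}}{12}.
So b(n) = \left(\frac{\sqrt{3}}{12} + 2\right)\left(2 \sqrt{3}\right)^n + \left(2 - \frac{\sqrt{3}}{12}\right)\left(- 2 \sqrt{3}\right)^n.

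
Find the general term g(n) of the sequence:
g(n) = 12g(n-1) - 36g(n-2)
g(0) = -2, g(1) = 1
Characteristic equation: x² - 12x + 36 = 0, which is (x - (6))².
Repeated root r = 6.
General solution: g(n) = (A + Bn)·(6)^n.
From g(0) = -2: A = -2.
From g(1) = 1: (A + B)·(6) = 1 ⇒ B = \frac{13}{6}.
So g(n) = \left(\frac{13 n}{6} - 2\right) \cdot (6)^n.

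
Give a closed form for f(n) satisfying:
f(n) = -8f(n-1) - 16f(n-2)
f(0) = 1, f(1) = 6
Characteristic equation: x² + 8x + 16 = 0, which is (x - (-4))².
Repeated root r = -4.
General solution: f(n) = (A + Bn)·(-4)^n.
From f(0) = 1: A = 1.
From f(1) = 6: (A + B)·(-4) = 6 ⇒ B = - \frac{5}{2}.
So f(n) = \left(1 - \frac{5 n}{2}\right) \cdot (-4)^n.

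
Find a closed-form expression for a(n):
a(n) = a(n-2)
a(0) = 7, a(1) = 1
Characteristic equation: x² - 1 = 0, which factors as (x - (-1))(x - (1)) = 0.
Roots r₁ = -1, r₂ = 1 (distinct).
General solution: a(n) = A·(-1)^n + B·(1)^n.
From a(0) = 7: A + B = 7.
From a(1) = 1: -A + B = 1.
Solving: A = 3, B = 4.
So a(n) = 3 \left(-1\right)^{n} + 4.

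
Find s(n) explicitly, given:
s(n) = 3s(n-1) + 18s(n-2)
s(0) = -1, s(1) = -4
Characteristic equation: x² - 3x - 18 = 0, which factors as (x - (6))(x - (-3)) = 0.
Roots r₁ = 6, r₂ = -3 (distinct).
General solution: s(n) = A·(6)^n + B·(-3)^n.
From s(0) = -1: A + B = -1.
From s(1) = -4: 6A - 3B = -4.
Solving: A = - \frac{7}{9}, B = - \frac{2}{9}.
So s(n) = - \frac{2 \left(-3\right)^{n}}{9} - \frac{7 \cdot 6^{n}}{9}.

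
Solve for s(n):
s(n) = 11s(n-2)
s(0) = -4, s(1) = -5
Characteristic equation: x² - 11 = 0.
Discriminant Δ = (0)² + 4·(11) = 44.
Roots r₁,₂ = (0 ± √44)/2, so r₁ = \sqrt{11}, r₂ = - \sqrt{11}.
General solution: s(n) = A·r₁^n + B·r₂^n.
From the initial conditions, A + B = -4 and r₁A + r₂B = -5.
Since r₁ - r₂ = √44: A = (-5 - (-4)r₂)/√44 = -2 - \frac{5 \sqrt{11}}{22}, and B = -4 - A = -2 + \frac{5 \sqrt{11}}{22}.
So s(n) = \left(-2 - \frac{5 \sqrt{11}}{22}\right)\left(\sqrt{11}\right)^n + \left(-2 + \frac{5 \sqrt{11}}{22}\right)\left(- \sqrt{11}\right)^n.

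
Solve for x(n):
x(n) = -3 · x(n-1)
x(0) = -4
Pure geometric recurrence with ratio -3.
By induction x(n) = x(0) · (-3)^n = - 4 \left(-3\right)^{n}.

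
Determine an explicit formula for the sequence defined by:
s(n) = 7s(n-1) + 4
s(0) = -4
First-order linear non-homogeneous.
Homogeneous solution: s_h(n) = A·(7)^n.
Try constant particular solution s_p = K: K = 7K + 4 ⇒ K = - \frac{2}{3}.
General: s(n) = A·(7)^n - \frac{2}{3}.
Apply s(0) = -4: A - \frac{2}{3} = -4 ⇒ A = - \frac{10}{3}.
So s(n) = - \frac{10 \cdot 7^{n}}{3} - \frac{2}{3}.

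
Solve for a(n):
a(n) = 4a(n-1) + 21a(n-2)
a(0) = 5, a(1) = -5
Characteristic equation: x² - 4x - 21 = 0, which factors as (x - (7))(x - (-3)) = 0.
Roots r₁ = 7, r₂ = -3 (distinct).
General solution: a(n) = A·(7)^n + B·(-3)^n.
From a(0) = 5: A + B = 5.
From a(1) = -5: 7A - 3B = -5.
Solving: A = 1, B = 4.
So a(n) = 4 \left(-3\right)^{n} + 7^{n}.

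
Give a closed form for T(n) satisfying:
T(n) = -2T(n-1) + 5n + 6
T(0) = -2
First-order linear with linear forcing.
Homogeneous solution: T_h(n) = A·(-2)^n.
Try particular T_p(n) = pn + q. Substituting:
  pn + q = -2(p(n-1) + q) + 5n + 6.
Matching the n-coefficient: p = -2p + 5 ⇒ p = \frac{5}{3}.
Matching constants: q = 2p - 2q + 6 ⇒ q = \frac{28}{9}.
General: T(n) = A·(-2)^n + \frac{5 n}{3} + \frac{28}{9}.
Apply T(0) = -2: A + \frac{28}{9} = -2 ⇒ A = - \frac{46}{9}.
So T(n) = - \frac{46 \left(-2\right)^{n}}{9} + \frac{5 n}{3} + \frac{28}{9}.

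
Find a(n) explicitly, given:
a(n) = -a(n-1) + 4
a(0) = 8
First-order linear non-homogeneous.
Homogeneous solution: a_h(n) = A·(-1)^n.
Try constant particular solution a_p = K: K = -K + 4 ⇒ K = 2.
General: a(n) = A·(-1)^n + 2.
Apply a(0) = 8: A + 2 = 8 ⇒ A = 6.
So a(n) = 6 \left(-1\right)^{n} + 2.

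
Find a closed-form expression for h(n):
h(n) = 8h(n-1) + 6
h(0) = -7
First-order linear non-homogeneous.
Homogeneous solution: h_h(n) = A·(8)^n.
Try constant particular solution h_p = K: K = 8K + 6 ⇒ K = - \frac{6}{7}.
General: h(n) = A·(8)^n - \frac{6}{7}.
Apply h(0) = -7: A - \frac{6}{7} = -7 ⇒ A = - \frac{43}{7}.
So h(n) = - \frac{43 \cdot 8^{n}}{7} - \frac{6}{7}.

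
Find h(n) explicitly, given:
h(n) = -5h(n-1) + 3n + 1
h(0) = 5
First-order linear with linear forcing.
Homogeneous solution: h_h(n) = A·(-5)^n.
Try particular h_p(n) = pn + q. Substituting:
  pn + q = -5(p(n-1) + q) + 3n + 1.
Matching the n-coefficient: p = -5p + 3 ⇒ p = \frac{1}{2}.
Matching constants: q = 5p - 5q + 1 ⇒ q = \frac{7}{12}.
General: h(n) = A·(-5)^n + \frac{n}{2} + \frac{7}{12}.
Apply h(0) = 5: A + \frac{7}{12} = 5 ⇒ A = \frac{53}{12}.
So h(n) = \frac{53 \left(-5\right)^{n}}{12} + \frac{n}{2} + \frac{7}{12}.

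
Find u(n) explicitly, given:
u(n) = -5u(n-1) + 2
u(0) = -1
First-order linear non-homogeneous.
Homogeneous solution: u_h(n) = A·(-5)^n.
Try constant particular solution u_p = K: K = -5K + 2 ⇒ K = \frac{1}{3}.
General: u(n) = A·(-5)^n + \frac{1}{3}.
Apply u(0) = -1: A + \frac{1}{3} = -1 ⇒ A = - \frac{4}{3}.
So u(n) = \frac{1}{3} - \frac{4 \left(-5\right)^{n}}{3}.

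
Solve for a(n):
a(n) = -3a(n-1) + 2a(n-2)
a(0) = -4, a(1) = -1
Characteristic equation: x² + 3x - 2 = 0.
Discriminant Δ = (-3)² + 4·(2) = 17.
Roots r₁,₂ = (-3 ± √17)/2, so r₁ = - \frac{3}{2} + \frac{\sqrt{17}}{2}, r₂ = - \frac{\sqrt{17}}{2} - \frac{3}{2}.
General solution: a(n) = A·r₁^n + B·r₂^n.
From the initial conditions, A + B = -4 and r₁A + r₂B = -1.
Since r₁ - r₂ = √17: A = (-1 - (-4)r₂)/√17 = -2 - \frac{7 \sqrt{17}}{17}, and B = -4 - A = -2 + \frac{7 \sqrt{17}}{17}.
So a(n) = \left(-2 - \frac{7 \sqrt{17}}{17}\right)\left(- \frac{3}{2} + \frac{\sqrt{17}}{2}\right)^n + \left(-2 + \frac{7 \sqrt{17}}{17}\right)\left(- \frac{\sqrt{17}}{2} - \frac{3}{2}\right)^n.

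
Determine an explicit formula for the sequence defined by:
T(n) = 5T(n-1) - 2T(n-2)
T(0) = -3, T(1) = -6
Characteristic equation: x² - 5x + 2 = 0.
Discriminant Δ = (5)² + 4·(-2) = 17.
Roots r₁,₂ = (5 ± √17)/2, so r₁ = \frac{\sqrt{17}}{2} + \frac{5}{2}, r₂ = \frac{5}{2} - \frac{\sqrt{17}}{2}.
General solution: T(n) = A·r₁^n + B·r₂^n.
From the initial conditions, A + B = -3 and r₁A + r₂B = -6.
Since r₁ - r₂ = √17: A = (-6 - (-3)r₂)/√17 = - \frac{3}{2} + \frac{3 \sqrt{17}}{34}, and B = -3 - A = - \frac{3}{2} - \frac{3 \sqrt{17}}{34}.
So T(n) = \left(- \frac{3}{2} + \frac{3 \sqrt{17}}{34}\right)\left(\frac{\sqrt{17}}{2} + \frac{5}{2}\right)^n + \left(- \frac{3}{2} - \frac{3 \sqrt{17}}{34}\right)\left(\frac{5}{2} - \frac{\sqrt{17}}{2}\right)^n.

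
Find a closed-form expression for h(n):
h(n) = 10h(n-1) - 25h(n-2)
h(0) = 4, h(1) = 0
Characteristic equation: x² - 10x + 25 = 0, which is (x - (5))².
Repeated root r = 5.
General solution: h(n) = (A + Bn)·(5)^n.
From h(0) = 4: A = 4.
From h(1) = 0: (A + B)·(5) = 0 ⇒ B = -4.
So h(n) = \left(4 - 4 n\right) \cdot (5)^n.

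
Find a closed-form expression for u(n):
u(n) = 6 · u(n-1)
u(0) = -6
Pure geometric recurrence with ratio 6.
By induction u(n) = u(0) · (6)^n = - 6 \cdot 6^{n}.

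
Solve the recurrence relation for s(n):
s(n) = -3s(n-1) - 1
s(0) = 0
First-order linear non-homogeneous.
Homogeneous solution: s_h(n) = A·(-3)^n.
Try constant particular solution s_p = K: K = -3K - 1 ⇒ K = - \frac{1}{4}.
General: s(n) = A·(-3)^n - \frac{1}{4}.
Apply s(0) = 0: A - \frac{1}{4} = 0 ⇒ A = \frac{1}{4}.
So s(n) = \frac{\left(-3\right)^{n}}{4} - \frac{1}{4}.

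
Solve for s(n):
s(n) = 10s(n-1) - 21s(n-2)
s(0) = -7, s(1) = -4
Characteristic equation: x² - 10x + 21 = 0, which factors as (x - (7))(x - (3)) = 0.
Roots r₁ = 7, r₂ = 3 (distinct).
General solution: s(n) = A·(7)^n + B·(3)^n.
From s(0) = -7: A + B = -7.
From s(1) = -4: 7A + 3B = -4.
Solving: A = \frac{17}{4}, B = - \frac{45}{4}.
So s(n) = - \frac{45 \cdot 3^{n}}{4} + \frac{17 \cdot 7^{n}}{4}.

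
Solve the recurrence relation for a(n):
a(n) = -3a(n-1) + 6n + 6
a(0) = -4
First-order linear with linear forcing.
Homogeneous solution: a_h(n) = A·(-3)^n.
Try particular a_p(n) = pn + q. Substituting:
  pn + q = -3(p(n-1) + q) + 6n + 6.
Matching the n-coefficient: p = -3p + 6 ⇒ p = \frac{3}{2}.
Matching constants: q = 3p - 3q + 6 ⇒ q = \frac{21}{8}.
General: a(n) = A·(-3)^n + \frac{3 n}{2} + \frac{21}{8}.
Apply a(0) = -4: A + \frac{21}{8} = -4 ⇒ A = - \frac{53}{8}.
So a(n) = - \frac{53 \left(-3\right)^{n}}{8} + \frac{3 n}{2} + \frac{21}{8}.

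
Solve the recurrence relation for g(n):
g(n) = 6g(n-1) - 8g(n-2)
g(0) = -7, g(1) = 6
Characteristic equation: x² - 6x + 8 = 0, which factors as (x - (4))(x - (2)) = 0.
Roots r₁ = 4, r₂ = 2 (distinct).
General solution: g(n) = A·(4)^n + B·(2)^n.
From g(0) = -7: A + B = -7.
From g(1) = 6: 4A + 2B = 6.
Solving: A = 10, B = -17.
So g(n) = - 17 \cdot 2^{n} + 10 \cdot 4^{n}.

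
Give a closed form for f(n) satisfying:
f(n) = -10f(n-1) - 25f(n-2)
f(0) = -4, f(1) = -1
Characteristic equation: x² + 10x + 25 = 0, which is (x - (-5))².
Repeated root r = -5.
General solution: f(n) = (A + Bn)·(-5)^n.
From f(0) = -4: A = -4.
From f(1) = -1: (A + B)·(-5) = -1 ⇒ B = \frac{21}{5}.
So f(n) = \left(\frac{21 n}{5} - 4\right) \cdot (-5)^n.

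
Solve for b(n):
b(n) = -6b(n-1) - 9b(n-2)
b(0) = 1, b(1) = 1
Characteristic equation: x² + 6x + 9 = 0, which is (x - (-3))².
Repeated root r = -3.
General solution: b(n) = (A + Bn)·(-3)^n.
From b(0) = 1: A = 1.
From b(1) = 1: (A + B)·(-3) = 1 ⇒ B = - \frac{4}{3}.
So b(n) = \left(1 - \frac{4 n}{3}\right) \cdot (-3)^n.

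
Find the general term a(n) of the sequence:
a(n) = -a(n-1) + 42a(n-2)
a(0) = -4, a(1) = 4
Characteristic equation: x² + x - 42 = 0, which factors as (x - (-7))(x - (6)) = 0.
Roots r₁ = -7, r₂ = 6 (distinct).
General solution: a(n) = A·(-7)^n + B·(6)^n.
From a(0) = -4: A + B = -4.
From a(1) = 4: -7A + 6B = 4.
Solving: A = - \frac{28}{13}, B = - \frac{24}{13}.
So a(n) = - \frac{28 \left(-7\right)^{n}}{13} - \frac{24 \cdot 6^{n}}{13}.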